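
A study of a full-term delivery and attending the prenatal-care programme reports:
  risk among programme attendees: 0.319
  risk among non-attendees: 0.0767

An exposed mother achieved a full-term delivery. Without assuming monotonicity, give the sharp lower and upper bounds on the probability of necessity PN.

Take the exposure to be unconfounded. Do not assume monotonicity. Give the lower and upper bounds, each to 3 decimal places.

0.760 ≤ PN ≤ 1.000

Let p₁ = 0.319, p₀ = 0.0767.
Under exogeneity alone the bounds on PN are max{0,(p₁−p₀)/p₁} ≤ PN ≤ min{1,(1−p₀)/p₁}.
  lower = (p₁ − p₀)/p₁ = 0.2423 / 0.319 ≈ 0.7596
  upper = min{1, (1 − p₀)/p₁} = 0.9233 / 0.319 ≈ 2.8944 → capped at 1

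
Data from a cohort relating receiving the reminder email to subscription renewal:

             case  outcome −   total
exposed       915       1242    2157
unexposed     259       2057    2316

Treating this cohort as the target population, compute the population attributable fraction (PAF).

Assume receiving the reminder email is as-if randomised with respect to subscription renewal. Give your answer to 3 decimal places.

p₁ = P(outcome | exposed) = 915/2157 = 0.4242
p₀ = P(outcome | unexposed) = 259/2316 = 0.11183
Exposure prevalence π = 2157/4473 = 0.48223; overall risk P(Y=1) = 0.26246.
Under exogeneity, PAF = [P(Y=1) − p₀]/P(Y=1).
PAF = (0.26246 − 0.11183) / 0.26246 ≈ 0.5739

PAF ≈ 0.574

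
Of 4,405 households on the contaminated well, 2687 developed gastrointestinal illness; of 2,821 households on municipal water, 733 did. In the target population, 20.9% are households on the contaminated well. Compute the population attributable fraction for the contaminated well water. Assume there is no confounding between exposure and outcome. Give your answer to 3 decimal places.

PAF ≈ 0.220

p₁ = P(outcome | exposed) = 2687/4405 = 0.60999
p₀ = P(outcome | unexposed) = 733/2821 = 0.25984
Overall risk P(Y=1) = π·p₁ + (1−π)·p₀ = 0.209×0.60999 + 0.791×0.25984 = 0.33302.
Under exogeneity, PAF = [P(Y=1) − p₀] / P(Y=1).
PAF = (0.33302 − 0.25984) / 0.33302 ≈ 0.2198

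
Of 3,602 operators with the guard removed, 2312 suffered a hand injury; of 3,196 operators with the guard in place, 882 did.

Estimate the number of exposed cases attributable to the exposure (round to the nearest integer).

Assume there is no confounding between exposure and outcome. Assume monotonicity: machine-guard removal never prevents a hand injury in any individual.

about 1318 cases

p₁ = P(outcome | exposed) = 2312/3602 = 0.64187
p₀ = P(outcome | unexposed) = 882/3196 = 0.27597
PN = (p₁ − p₀)/p₁ = (0.64187 − 0.27597) / 0.64187 ≈ 0.57005.
Attributable cases ≈ PN × (exposed cases) = 0.57005 × 2312 ≈ 1317.96.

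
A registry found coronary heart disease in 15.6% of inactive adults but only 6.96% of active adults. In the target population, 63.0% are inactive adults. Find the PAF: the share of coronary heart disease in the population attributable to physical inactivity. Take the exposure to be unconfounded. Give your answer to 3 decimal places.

p₁ = 0.156, p₀ = 0.0696.
Overall risk P(Y=1) = π·p₁ + (1−π)·p₀ = 0.63×0.156 + 0.37×0.0696 = 0.12403.
Under exogeneity, PAF = [P(Y=1) − p₀] / P(Y=1).
PAF = (0.12403 − 0.0696) / 0.12403 ≈ 0.4389

PAF ≈ 0.439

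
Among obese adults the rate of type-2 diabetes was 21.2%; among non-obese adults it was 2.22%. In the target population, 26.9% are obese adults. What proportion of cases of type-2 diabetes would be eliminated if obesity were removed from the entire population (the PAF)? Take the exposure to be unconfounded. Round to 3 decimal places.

p₁ = 0.212, p₀ = 0.0222.
Overall risk P(Y=1) = π·p₁ + (1−π)·p₀ = 0.269×0.212 + 0.731×0.0222 = 0.073256.
Under exogeneity, PAF = [P(Y=1) − p₀] / P(Y=1).
PAF = (0.073256 − 0.0222) / 0.073256 ≈ 0.6970

PAF ≈ 0.697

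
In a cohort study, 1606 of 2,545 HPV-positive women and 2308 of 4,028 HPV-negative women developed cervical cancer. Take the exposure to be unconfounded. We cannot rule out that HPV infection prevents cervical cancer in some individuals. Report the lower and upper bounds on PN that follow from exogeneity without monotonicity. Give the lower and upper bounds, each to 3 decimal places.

p₁ = P(outcome | exposed) = 1606/2545 = 0.63104
p₀ = P(outcome | unexposed) = 2308/4028 = 0.57299
Under exogeneity alone the bounds on PN are max{0,(p₁−p₀)/p₁} ≤ PN ≤ min{1,(1−p₀)/p₁}.
  lower = (p₁ − p₀)/p₁ = 0.058052 / 0.63104 ≈ 0.0920
  upper = min{1, (1 − p₀)/p₁} = 0.42701 / 0.63104 ≈ 0.6767

0.092 ≤ PN ≤ 0.677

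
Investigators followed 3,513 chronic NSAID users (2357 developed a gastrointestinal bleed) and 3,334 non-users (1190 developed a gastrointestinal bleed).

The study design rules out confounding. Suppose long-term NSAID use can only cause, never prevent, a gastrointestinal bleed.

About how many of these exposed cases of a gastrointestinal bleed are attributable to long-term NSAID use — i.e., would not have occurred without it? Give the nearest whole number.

p₁ = P(outcome | exposed) = 2357/3513 = 0.67094
p₀ = P(outcome | unexposed) = 1190/3334 = 0.35693
PN = (p₁ − p₀)/p₁ = (0.67094 − 0.35693) / 0.67094 ≈ 0.46801.
Attributable cases ≈ PN × (exposed cases) = 0.46801 × 2357 ≈ 1103.11.

about 1103 cases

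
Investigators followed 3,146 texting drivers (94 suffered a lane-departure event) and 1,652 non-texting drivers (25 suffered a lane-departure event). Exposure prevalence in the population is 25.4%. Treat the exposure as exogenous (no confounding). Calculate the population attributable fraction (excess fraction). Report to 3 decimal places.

PAF ≈ 0.198

p₁ = P(outcome | exposed) = 94/3146 = 0.029879
p₀ = P(outcome | unexposed) = 25/1652 = 0.015133
Overall risk P(Y=1) = π·p₁ + (1−π)·p₀ = 0.254×0.029879 + 0.746×0.015133 = 0.018879.
Under exogeneity, PAF = [P(Y=1) − p₀] / P(Y=1).
PAF = (0.018879 − 0.015133) / 0.018879 ≈ 0.1984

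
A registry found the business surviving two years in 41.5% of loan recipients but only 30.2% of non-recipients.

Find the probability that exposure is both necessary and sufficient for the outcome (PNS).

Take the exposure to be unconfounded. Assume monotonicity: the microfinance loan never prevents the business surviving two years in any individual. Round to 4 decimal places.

PNS ≈ 0.1130

p₁ = 0.415, p₀ = 0.302.
Under exogeneity and monotonicity, PNS = p₁ − p₀.
PNS = 0.415 − 0.302 = 0.113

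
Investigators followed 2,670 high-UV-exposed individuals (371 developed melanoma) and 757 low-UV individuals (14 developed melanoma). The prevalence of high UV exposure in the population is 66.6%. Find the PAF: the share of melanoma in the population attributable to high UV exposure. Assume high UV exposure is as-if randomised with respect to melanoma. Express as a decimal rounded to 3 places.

PAF ≈ 0.813

p₁ = P(outcome | exposed) = 371/2670 = 0.13895
p₀ = P(outcome | unexposed) = 14/757 = 0.018494
Overall risk P(Y=1) = π·p₁ + (1−π)·p₀ = 0.666×0.13895 + 0.334×0.018494 = 0.098719.
Under exogeneity, PAF = [P(Y=1) − p₀] / P(Y=1).
PAF = (0.098719 − 0.018494) / 0.098719 ≈ 0.8127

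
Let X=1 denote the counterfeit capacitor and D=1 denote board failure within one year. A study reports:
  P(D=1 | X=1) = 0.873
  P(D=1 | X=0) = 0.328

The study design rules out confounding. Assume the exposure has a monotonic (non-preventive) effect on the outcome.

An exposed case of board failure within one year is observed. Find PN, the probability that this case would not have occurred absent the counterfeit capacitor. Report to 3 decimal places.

PN ≈ 0.624

Let p₁ = 0.873, p₀ = 0.328.
Under exogeneity and monotonicity, PN = (p₁ − p₀) / p₁.
PN = (0.873 − 0.328) / 0.873 = 0.545 / 0.873 ≈ 0.6243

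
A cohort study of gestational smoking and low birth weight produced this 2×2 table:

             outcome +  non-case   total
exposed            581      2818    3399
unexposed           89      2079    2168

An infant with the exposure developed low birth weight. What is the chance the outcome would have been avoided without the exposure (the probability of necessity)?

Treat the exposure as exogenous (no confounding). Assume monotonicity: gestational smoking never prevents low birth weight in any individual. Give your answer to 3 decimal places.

p₁ = P(outcome | exposed) = 581/3399 = 0.17093
p₀ = P(outcome | unexposed) = 89/2168 = 0.041052
Under exogeneity and monotonicity, PN = (p₁ − p₀)/p₁.
PN = (0.17093 − 0.041052) / 0.17093 ≈ 0.7598

PN ≈ 0.760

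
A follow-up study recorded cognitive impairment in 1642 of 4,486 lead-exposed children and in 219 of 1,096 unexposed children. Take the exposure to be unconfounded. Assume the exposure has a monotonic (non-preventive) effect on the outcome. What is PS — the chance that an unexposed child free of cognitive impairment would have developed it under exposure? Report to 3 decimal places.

p₁ = P(outcome | exposed) = 1642/4486 = 0.36603
p₀ = P(outcome | unexposed) = 219/1096 = 0.19982
Under exogeneity and monotonicity, PS = (p₁ − p₀) / (1 − p₀).
PS = (0.36603 − 0.19982) / (1 − 0.19982) = 0.16621 / 0.80018 ≈ 0.2077

PS ≈ 0.208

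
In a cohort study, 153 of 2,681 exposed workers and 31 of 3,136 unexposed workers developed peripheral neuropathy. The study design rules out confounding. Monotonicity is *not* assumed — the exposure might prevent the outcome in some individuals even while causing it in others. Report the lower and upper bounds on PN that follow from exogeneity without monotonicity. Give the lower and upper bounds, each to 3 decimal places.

p₁ = P(outcome | exposed) = 153/2681 = 0.057068
p₀ = P(outcome | unexposed) = 31/3136 = 0.0098852
Under exogeneity alone the bounds on PN are max{0,(p₁−p₀)/p₁} ≤ PN ≤ min{1,(1−p₀)/p₁}.
  lower = (p₁ − p₀)/p₁ = 0.047183 / 0.057068 ≈ 0.8268
  upper = min{1, (1 − p₀)/p₁} = 0.99011 / 0.057068 ≈ 17.3497 → capped at 1

0.827 ≤ PN ≤ 1.000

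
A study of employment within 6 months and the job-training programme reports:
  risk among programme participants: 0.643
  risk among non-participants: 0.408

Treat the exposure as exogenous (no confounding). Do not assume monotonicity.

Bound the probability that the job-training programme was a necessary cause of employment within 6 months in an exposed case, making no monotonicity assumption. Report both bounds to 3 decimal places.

Let p₁ = 0.643, p₀ = 0.408.
Under exogeneity alone the bounds on PN are max{0,(p₁−p₀)/p₁} ≤ PN ≤ min{1,(1−p₀)/p₁}.
  lower = (p₁ − p₀)/p₁ = 0.235 / 0.643 ≈ 0.3655
  upper = min{1, (1 − p₀)/p₁} = 0.592 / 0.643 ≈ 0.9207

0.365 ≤ PN ≤ 0.921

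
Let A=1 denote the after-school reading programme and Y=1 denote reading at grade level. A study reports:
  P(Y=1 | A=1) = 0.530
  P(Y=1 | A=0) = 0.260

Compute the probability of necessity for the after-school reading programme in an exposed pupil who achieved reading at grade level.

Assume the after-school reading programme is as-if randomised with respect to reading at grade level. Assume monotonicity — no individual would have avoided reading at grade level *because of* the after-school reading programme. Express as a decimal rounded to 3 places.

PN ≈ 0.509

Let p₁ = 0.53, p₀ = 0.26.
Under exogeneity and monotonicity, PN = (p₁ − p₀) / p₁.
PN = (0.53 − 0.26) / 0.53 = 0.27 / 0.53 ≈ 0.5094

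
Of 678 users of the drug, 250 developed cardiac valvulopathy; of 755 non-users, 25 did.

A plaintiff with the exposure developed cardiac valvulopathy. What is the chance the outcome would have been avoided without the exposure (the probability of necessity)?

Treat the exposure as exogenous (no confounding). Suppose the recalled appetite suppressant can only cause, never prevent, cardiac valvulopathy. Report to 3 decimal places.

p₁ = P(outcome | exposed) = 250/678 = 0.36873
p₀ = P(outcome | unexposed) = 25/755 = 0.033113
Under exogeneity and monotonicity, PN = (p₁ − p₀) / p₁.
PN = (0.36873 − 0.033113) / 0.36873 = 0.33562 / 0.36873 ≈ 0.9102

PN ≈ 0.910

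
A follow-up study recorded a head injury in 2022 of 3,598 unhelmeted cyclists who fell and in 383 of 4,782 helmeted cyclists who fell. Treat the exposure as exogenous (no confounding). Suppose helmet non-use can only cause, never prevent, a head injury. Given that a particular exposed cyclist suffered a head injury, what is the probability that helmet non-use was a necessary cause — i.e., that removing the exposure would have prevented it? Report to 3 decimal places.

p₁ = P(outcome | exposed) = 2022/3598 = 0.56198
p₀ = P(outcome | unexposed) = 383/4782 = 0.080092
Under exogeneity and monotonicity, PN = (p₁ − p₀) / p₁.
PN = (0.56198 − 0.080092) / 0.56198 = 0.48189 / 0.56198 ≈ 0.8575

PN ≈ 0.857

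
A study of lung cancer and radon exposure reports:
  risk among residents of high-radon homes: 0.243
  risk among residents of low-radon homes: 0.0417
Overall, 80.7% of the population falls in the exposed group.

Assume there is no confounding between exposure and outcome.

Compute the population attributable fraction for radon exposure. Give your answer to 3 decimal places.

Let p₁ = 0.243, p₀ = 0.0417.
Overall risk P(Y=1) = π·p₁ + (1−π)·p₀ = 0.807×0.243 + 0.193×0.0417 = 0.20415.
Under exogeneity, PAF = [P(Y=1) − p₀] / P(Y=1).
PAF = (0.20415 − 0.0417) / 0.20415 ≈ 0.7957

PAF ≈ 0.796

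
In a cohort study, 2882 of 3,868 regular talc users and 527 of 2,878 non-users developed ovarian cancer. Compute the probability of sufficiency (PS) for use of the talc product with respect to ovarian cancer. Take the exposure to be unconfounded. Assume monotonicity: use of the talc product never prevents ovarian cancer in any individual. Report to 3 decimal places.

PS ≈ 0.688

p₁ = P(outcome | exposed) = 2882/3868 = 0.74509
p₀ = P(outcome | unexposed) = 527/2878 = 0.18311
Under exogeneity and monotonicity, PS = (p₁ − p₀) / (1 − p₀).
PS = (0.74509 − 0.18311) / (1 − 0.18311) = 0.56197 / 0.81689 ≈ 0.6879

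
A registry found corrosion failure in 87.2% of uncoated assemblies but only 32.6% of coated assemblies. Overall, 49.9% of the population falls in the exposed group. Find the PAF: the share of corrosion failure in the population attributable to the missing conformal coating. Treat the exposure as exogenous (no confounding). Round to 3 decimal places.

p₁ = 0.872, p₀ = 0.326.
Overall risk P(Y=1) = π·p₁ + (1−π)·p₀ = 0.499×0.872 + 0.501×0.326 = 0.59845.
Under exogeneity, PAF = [P(Y=1) − p₀] / P(Y=1).
PAF = (0.59845 − 0.326) / 0.59845 ≈ 0.4553

PAF ≈ 0.455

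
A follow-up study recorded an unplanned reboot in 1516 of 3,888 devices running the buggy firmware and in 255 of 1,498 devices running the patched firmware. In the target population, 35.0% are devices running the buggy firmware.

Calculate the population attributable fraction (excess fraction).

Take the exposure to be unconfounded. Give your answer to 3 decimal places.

p₁ = P(outcome | exposed) = 1516/3888 = 0.38992
p₀ = P(outcome | unexposed) = 255/1498 = 0.17023
Overall risk P(Y=1) = π·p₁ + (1−π)·p₀ = 0.35×0.38992 + 0.65×0.17023 = 0.24712.
Under exogeneity, PAF = [P(Y=1) − p₀] / P(Y=1).
PAF = (0.24712 − 0.17023) / 0.24712 ≈ 0.3112

PAF ≈ 0.311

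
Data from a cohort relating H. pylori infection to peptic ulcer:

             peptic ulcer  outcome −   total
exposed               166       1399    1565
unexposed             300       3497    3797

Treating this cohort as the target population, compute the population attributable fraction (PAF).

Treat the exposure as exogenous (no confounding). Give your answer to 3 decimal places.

p₁ = P(outcome | exposed) = 166/1565 = 0.10607
p₀ = P(outcome | unexposed) = 300/3797 = 0.07901
Exposure prevalence π = 1565/5362 = 0.29187; overall risk P(Y=1) = 0.086908.
Under exogeneity, PAF = [P(Y=1) − p₀]/P(Y=1).
PAF = (0.086908 − 0.07901) / 0.086908 ≈ 0.0909

PAF ≈ 0.091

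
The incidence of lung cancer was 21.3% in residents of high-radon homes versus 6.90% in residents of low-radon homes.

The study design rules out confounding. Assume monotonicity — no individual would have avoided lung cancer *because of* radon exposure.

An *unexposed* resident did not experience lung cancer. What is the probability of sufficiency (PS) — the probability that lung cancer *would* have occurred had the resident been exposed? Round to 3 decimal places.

PS ≈ 0.155

p₁ = 0.213, p₀ = 0.069.
Under exogeneity and monotonicity, PS = (p₁ − p₀) / (1 − p₀).
PS = (0.213 − 0.069) / (1 − 0.069) = 0.144 / 0.931 ≈ 0.1547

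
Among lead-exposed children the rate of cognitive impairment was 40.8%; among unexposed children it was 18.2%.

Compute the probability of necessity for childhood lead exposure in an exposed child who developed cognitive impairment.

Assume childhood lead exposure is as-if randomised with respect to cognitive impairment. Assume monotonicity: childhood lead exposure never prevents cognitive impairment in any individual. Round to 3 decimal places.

PN ≈ 0.554

p₁ = 0.408, p₀ = 0.182.
Under exogeneity and monotonicity, PN = (p₁ − p₀) / p₁.
PN = (0.408 − 0.182) / 0.408 = 0.226 / 0.408 ≈ 0.5539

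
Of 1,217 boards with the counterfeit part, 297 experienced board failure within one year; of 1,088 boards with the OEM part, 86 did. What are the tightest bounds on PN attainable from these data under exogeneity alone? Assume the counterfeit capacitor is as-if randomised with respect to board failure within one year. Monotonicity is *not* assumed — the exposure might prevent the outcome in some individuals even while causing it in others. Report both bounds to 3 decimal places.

0.676 ≤ PN ≤ 1.000

p₁ = P(outcome | exposed) = 297/1217 = 0.24404
p₀ = P(outcome | unexposed) = 86/1088 = 0.079044
Under exogeneity alone the bounds on PN are max{0,(p₁−p₀)/p₁} ≤ PN ≤ min{1,(1−p₀)/p₁}.
  lower = (p₁ − p₀)/p₁ = 0.165 / 0.24404 ≈ 0.6761
  upper = min{1, (1 − p₀)/p₁} = 0.92096 / 0.24404 ≈ 3.7737 → capped at 1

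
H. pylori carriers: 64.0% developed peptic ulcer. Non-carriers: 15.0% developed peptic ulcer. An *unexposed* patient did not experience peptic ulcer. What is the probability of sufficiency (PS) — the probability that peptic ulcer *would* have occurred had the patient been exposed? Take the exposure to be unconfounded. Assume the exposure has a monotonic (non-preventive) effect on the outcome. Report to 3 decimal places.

PS ≈ 0.576

p₁ = 0.64, p₀ = 0.15.
Under exogeneity and monotonicity, PS = (p₁ − p₀) / (1 − p₀).
PS = (0.64 − 0.15) / (1 − 0.15) = 0.49 / 0.85 ≈ 0.5765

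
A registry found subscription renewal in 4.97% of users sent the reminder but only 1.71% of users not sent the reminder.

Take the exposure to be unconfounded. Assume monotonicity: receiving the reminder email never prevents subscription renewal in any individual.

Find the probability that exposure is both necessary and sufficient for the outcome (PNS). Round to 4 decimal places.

p₁ = 0.0497, p₀ = 0.0171.
Under exogeneity and monotonicity, PNS = p₁ − p₀.
PNS = 0.0497 − 0.0171 = 0.0326

PNS ≈ 0.0326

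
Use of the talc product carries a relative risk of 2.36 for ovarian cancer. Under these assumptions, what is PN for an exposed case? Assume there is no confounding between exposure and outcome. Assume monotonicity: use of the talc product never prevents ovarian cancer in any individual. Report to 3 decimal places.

PN ≈ 0.576

Under exogeneity and monotonicity, PN = (RR − 1) / RR = 1 − 1/RR.
PN = (2.36 − 1) / 2.36 = 1.36 / 2.36 ≈ 0.5763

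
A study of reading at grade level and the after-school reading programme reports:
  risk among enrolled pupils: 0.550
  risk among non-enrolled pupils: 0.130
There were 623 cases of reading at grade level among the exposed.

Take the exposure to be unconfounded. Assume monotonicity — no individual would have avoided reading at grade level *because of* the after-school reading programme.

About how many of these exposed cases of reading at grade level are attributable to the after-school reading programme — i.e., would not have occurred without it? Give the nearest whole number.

about 476 cases

Let p₁ = 0.55, p₀ = 0.13.
PN = (p₁ − p₀)/p₁ = (0.55 − 0.13) / 0.55 ≈ 0.76364.
Attributable cases ≈ PN × (exposed cases) = 0.76364 × 623 ≈ 475.75.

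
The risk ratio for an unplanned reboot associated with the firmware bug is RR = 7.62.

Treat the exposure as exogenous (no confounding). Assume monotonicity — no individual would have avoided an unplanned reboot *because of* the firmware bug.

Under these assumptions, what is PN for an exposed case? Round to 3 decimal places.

Under exogeneity and monotonicity, PN = (RR − 1) / RR = 1 − 1/RR.
PN = (7.62 − 1) / 7.62 = 6.62 / 7.62 ≈ 0.8688

PN ≈ 0.869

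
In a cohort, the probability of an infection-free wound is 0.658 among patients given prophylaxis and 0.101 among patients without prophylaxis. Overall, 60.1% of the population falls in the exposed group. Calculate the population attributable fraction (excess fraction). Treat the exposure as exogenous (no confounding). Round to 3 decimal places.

PAF ≈ 0.768

Let p₁ = 0.658, p₀ = 0.101.
Overall risk P(Y=1) = π·p₁ + (1−π)·p₀ = 0.601×0.658 + 0.399×0.101 = 0.43576.
Under exogeneity, PAF = [P(Y=1) − p₀] / P(Y=1).
PAF = (0.43576 − 0.101) / 0.43576 ≈ 0.7682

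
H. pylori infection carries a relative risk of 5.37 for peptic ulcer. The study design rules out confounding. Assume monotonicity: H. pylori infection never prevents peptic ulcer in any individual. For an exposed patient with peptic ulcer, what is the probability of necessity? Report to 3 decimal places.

Under exogeneity and monotonicity, PN = (RR − 1) / RR = 1 − 1/RR.
PN = (5.37 − 1) / 5.37 = 4.37 / 5.37 ≈ 0.8138

PN ≈ 0.814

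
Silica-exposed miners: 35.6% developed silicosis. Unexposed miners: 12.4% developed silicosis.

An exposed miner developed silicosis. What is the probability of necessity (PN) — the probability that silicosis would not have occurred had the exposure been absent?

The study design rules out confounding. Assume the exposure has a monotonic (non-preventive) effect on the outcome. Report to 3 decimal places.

p₁ = 0.356, p₀ = 0.124.
Under exogeneity and monotonicity, PN = (p₁ − p₀) / p₁.
PN = (0.356 − 0.124) / 0.356 = 0.232 / 0.356 ≈ 0.6517

PN ≈ 0.652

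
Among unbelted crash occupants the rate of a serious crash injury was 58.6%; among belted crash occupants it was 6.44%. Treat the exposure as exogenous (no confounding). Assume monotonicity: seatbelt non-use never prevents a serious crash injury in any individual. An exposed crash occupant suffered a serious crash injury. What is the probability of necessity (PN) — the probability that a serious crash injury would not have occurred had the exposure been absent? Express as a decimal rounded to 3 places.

PN ≈ 0.890

p₁ = 0.586, p₀ = 0.0644.
Under exogeneity and monotonicity, PN = (p₁ − p₀) / p₁.
PN = (0.586 − 0.0644) / 0.586 = 0.5216 / 0.586 ≈ 0.8901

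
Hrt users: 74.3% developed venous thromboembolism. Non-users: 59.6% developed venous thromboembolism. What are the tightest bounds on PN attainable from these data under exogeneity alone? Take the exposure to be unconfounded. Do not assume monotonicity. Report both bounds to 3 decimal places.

0.198 ≤ PN ≤ 0.544

p₁ = 0.743, p₀ = 0.596.
Under exogeneity alone the bounds on PN are max{0,(p₁−p₀)/p₁} ≤ PN ≤ min{1,(1−p₀)/p₁}.
  lower = (p₁ − p₀)/p₁ = 0.147 / 0.743 ≈ 0.1978
  upper = min{1, (1 − p₀)/p₁} = 0.404 / 0.743 ≈ 0.5437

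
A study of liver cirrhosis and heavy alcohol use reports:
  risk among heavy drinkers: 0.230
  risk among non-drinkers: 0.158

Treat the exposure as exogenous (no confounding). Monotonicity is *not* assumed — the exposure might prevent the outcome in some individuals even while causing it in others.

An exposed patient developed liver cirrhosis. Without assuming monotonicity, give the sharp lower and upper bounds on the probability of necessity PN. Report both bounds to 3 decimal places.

0.313 ≤ PN ≤ 1.000

Let p₁ = 0.23, p₀ = 0.158.
Under exogeneity alone the bounds on PN are max{0,(p₁−p₀)/p₁} ≤ PN ≤ min{1,(1−p₀)/p₁}.
  lower = (p₁ − p₀)/p₁ = 0.072 / 0.23 ≈ 0.3130
  upper = min{1, (1 − p₀)/p₁} = 0.842 / 0.23 ≈ 3.6609 → capped at 1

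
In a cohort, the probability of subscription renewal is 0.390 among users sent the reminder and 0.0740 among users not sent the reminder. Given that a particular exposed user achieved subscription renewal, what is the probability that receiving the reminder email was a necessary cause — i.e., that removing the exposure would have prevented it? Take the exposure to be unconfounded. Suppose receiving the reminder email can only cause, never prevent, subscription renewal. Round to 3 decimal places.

PN ≈ 0.810

Let p₁ = 0.39, p₀ = 0.074.
Under exogeneity and monotonicity, PN = (p₁ − p₀) / p₁.
PN = (0.39 − 0.074) / 0.39 = 0.316 / 0.39 ≈ 0.8103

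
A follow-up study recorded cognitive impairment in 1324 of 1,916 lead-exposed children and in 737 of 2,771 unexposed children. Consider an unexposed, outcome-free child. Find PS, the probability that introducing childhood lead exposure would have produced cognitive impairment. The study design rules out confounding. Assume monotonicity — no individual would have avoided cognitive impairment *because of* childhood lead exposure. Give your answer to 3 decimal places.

p₁ = P(outcome | exposed) = 1324/1916 = 0.69102
p₀ = P(outcome | unexposed) = 737/2771 = 0.26597
Under exogeneity and monotonicity, PS = (p₁ − p₀) / (1 − p₀).
PS = (0.69102 − 0.26597) / (1 − 0.26597) = 0.42505 / 0.73403 ≈ 0.5791

PS ≈ 0.579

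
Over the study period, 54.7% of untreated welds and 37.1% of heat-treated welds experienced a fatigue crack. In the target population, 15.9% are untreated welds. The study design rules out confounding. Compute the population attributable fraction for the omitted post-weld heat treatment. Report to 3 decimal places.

PAF ≈ 0.070

p₁ = 0.547, p₀ = 0.371.
Overall risk P(Y=1) = π·p₁ + (1−π)·p₀ = 0.159×0.547 + 0.841×0.371 = 0.39898.
Under exogeneity, PAF = [P(Y=1) − p₀] / P(Y=1).
PAF = (0.39898 − 0.371) / 0.39898 ≈ 0.0701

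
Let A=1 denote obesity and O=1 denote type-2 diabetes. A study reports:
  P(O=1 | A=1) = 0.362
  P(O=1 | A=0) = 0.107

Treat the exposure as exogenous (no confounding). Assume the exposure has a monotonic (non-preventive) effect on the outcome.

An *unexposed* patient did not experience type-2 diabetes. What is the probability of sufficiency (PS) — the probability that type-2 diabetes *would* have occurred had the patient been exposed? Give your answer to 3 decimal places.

Let p₁ = 0.362, p₀ = 0.107.
Under exogeneity and monotonicity, PS = (p₁ − p₀) / (1 − p₀).
PS = (0.362 − 0.107) / (1 − 0.107) = 0.255 / 0.893 ≈ 0.2856

PS ≈ 0.286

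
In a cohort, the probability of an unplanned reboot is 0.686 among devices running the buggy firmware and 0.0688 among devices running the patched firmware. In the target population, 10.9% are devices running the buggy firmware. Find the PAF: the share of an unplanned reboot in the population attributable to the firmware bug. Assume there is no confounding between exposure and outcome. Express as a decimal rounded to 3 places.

PAF ≈ 0.494

Let p₁ = 0.686, p₀ = 0.0688.
Overall risk P(Y=1) = π·p₁ + (1−π)·p₀ = 0.109×0.686 + 0.891×0.0688 = 0.13607.
Under exogeneity, PAF = [P(Y=1) − p₀] / P(Y=1).
PAF = (0.13607 − 0.0688) / 0.13607 ≈ 0.4944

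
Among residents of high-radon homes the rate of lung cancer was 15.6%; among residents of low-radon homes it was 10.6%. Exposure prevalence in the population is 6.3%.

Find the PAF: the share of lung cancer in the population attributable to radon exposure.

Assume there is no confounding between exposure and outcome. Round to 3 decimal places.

p₁ = 0.156, p₀ = 0.106.
Overall risk P(Y=1) = π·p₁ + (1−π)·p₀ = 0.063×0.156 + 0.937×0.106 = 0.10915.
Under exogeneity, PAF = [P(Y=1) − p₀] / P(Y=1).
PAF = (0.10915 − 0.106) / 0.10915 ≈ 0.0289

PAF ≈ 0.029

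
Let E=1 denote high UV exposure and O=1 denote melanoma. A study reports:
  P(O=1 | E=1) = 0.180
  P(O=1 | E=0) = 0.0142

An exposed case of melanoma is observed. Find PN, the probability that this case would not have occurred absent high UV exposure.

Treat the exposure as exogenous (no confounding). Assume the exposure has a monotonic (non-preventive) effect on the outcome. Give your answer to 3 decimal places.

Let p₁ = 0.18, p₀ = 0.0142.
Under exogeneity and monotonicity, PN = (p₁ − p₀) / p₁.
PN = (0.18 − 0.0142) / 0.18 = 0.1658 / 0.18 ≈ 0.9211

PN ≈ 0.921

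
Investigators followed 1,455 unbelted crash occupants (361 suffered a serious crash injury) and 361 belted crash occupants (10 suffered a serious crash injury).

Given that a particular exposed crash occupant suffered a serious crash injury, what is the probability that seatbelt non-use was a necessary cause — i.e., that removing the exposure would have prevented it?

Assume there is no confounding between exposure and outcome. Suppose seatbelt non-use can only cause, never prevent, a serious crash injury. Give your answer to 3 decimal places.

PN ≈ 0.888

p₁ = P(outcome | exposed) = 361/1455 = 0.24811
p₀ = P(outcome | unexposed) = 10/361 = 0.027701
Under exogeneity and monotonicity, PN = (p₁ − p₀) / p₁.
PN = (0.24811 − 0.027701) / 0.24811 = 0.22041 / 0.24811 ≈ 0.8884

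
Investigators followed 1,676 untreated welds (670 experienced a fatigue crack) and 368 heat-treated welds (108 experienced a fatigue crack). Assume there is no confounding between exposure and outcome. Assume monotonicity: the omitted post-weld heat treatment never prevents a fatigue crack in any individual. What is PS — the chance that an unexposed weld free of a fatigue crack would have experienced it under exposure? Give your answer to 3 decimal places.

PS ≈ 0.150

p₁ = P(outcome | exposed) = 670/1676 = 0.39976
p₀ = P(outcome | unexposed) = 108/368 = 0.29348
Under exogeneity and monotonicity, PS = (p₁ − p₀) / (1 − p₀).
PS = (0.39976 − 0.29348) / (1 − 0.29348) = 0.10628 / 0.70652 ≈ 0.1504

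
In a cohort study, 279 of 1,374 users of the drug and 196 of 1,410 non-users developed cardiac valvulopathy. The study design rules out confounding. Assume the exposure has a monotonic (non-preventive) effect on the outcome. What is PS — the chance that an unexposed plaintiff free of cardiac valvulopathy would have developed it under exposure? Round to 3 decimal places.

p₁ = P(outcome | exposed) = 279/1374 = 0.20306
p₀ = P(outcome | unexposed) = 196/1410 = 0.13901
Under exogeneity and monotonicity, PS = (p₁ − p₀) / (1 − p₀).
PS = (0.20306 − 0.13901) / (1 − 0.13901) = 0.06405 / 0.86099 ≈ 0.0744

PS ≈ 0.074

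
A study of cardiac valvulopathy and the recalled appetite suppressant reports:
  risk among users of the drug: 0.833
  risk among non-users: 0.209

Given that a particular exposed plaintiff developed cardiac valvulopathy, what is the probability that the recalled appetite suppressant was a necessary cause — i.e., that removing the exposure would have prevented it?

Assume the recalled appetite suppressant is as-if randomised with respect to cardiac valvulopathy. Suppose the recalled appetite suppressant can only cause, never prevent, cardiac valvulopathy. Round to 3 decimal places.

PN ≈ 0.749

Let p₁ = 0.833, p₀ = 0.209.
Under exogeneity and monotonicity, PN = (p₁ − p₀) / p₁.
PN = (0.833 − 0.209) / 0.833 = 0.624 / 0.833 ≈ 0.7491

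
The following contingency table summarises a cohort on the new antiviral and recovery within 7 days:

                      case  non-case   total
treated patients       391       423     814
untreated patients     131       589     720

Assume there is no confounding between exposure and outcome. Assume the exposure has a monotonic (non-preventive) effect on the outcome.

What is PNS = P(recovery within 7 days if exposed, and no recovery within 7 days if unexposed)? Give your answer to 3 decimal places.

p₁ = P(outcome | exposed) = 391/814 = 0.48034
p₀ = P(outcome | unexposed) = 131/720 = 0.18194
Under exogeneity and monotonicity, PNS = p₁ − p₀.
PNS = 0.48034 − 0.18194 = 0.2984

PNS ≈ 0.298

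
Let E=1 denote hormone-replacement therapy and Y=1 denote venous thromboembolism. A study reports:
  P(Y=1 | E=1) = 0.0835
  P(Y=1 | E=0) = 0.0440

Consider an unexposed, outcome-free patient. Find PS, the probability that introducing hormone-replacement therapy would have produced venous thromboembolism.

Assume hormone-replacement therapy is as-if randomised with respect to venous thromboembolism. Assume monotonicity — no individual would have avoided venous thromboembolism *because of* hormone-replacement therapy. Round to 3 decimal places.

PS ≈ 0.041

Let p₁ = 0.0835, p₀ = 0.044.
Under exogeneity and monotonicity, PS = (p₁ − p₀) / (1 − p₀).
PS = (0.0835 − 0.044) / (1 − 0.044) = 0.0395 / 0.956 ≈ 0.0413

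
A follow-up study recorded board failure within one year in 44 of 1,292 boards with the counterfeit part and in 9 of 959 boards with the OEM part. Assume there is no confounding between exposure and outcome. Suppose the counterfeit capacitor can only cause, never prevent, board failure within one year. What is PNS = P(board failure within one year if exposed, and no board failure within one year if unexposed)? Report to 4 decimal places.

p₁ = P(outcome | exposed) = 44/1292 = 0.034056
p₀ = P(outcome | unexposed) = 9/959 = 0.0093848
Under exogeneity and monotonicity, PNS = p₁ − p₀.
PNS = 0.034056 − 0.0093848 = 0.024671

PNS ≈ 0.0247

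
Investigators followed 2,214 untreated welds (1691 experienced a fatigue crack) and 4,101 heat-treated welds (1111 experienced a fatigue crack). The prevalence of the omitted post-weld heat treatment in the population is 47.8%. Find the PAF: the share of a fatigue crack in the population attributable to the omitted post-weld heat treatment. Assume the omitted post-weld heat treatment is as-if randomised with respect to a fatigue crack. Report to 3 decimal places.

PAF ≈ 0.465

p₁ = P(outcome | exposed) = 1691/2214 = 0.76378
p₀ = P(outcome | unexposed) = 1111/4101 = 0.27091
Overall risk P(Y=1) = π·p₁ + (1−π)·p₀ = 0.478×0.76378 + 0.522×0.27091 = 0.5065.
Under exogeneity, PAF = [P(Y=1) − p₀] / P(Y=1).
PAF = (0.5065 − 0.27091) / 0.5065 ≈ 0.4651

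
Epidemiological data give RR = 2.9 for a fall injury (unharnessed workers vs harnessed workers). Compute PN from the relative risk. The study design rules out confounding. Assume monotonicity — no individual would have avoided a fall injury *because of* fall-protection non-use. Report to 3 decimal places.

PN ≈ 0.655

Under exogeneity and monotonicity, PN = (RR − 1) / RR = 1 − 1/RR.
PN = (2.9 − 1) / 2.9 = 1.9 / 2.9 ≈ 0.6552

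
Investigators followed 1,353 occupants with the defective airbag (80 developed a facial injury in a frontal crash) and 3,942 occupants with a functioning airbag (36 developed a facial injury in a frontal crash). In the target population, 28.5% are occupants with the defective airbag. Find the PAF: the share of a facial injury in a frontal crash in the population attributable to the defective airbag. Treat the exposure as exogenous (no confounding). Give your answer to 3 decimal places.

p₁ = P(outcome | exposed) = 80/1353 = 0.059128
p₀ = P(outcome | unexposed) = 36/3942 = 0.0091324
Overall risk P(Y=1) = π·p₁ + (1−π)·p₀ = 0.285×0.059128 + 0.715×0.0091324 = 0.023381.
Under exogeneity, PAF = [P(Y=1) − p₀] / P(Y=1).
PAF = (0.023381 − 0.0091324) / 0.023381 ≈ 0.6094

PAF ≈ 0.609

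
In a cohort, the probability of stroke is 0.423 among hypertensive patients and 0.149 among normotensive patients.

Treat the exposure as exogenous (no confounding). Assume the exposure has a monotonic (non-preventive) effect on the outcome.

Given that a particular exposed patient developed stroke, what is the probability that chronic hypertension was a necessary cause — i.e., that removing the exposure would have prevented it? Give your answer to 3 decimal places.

Let p₁ = 0.423, p₀ = 0.149.
Under exogeneity and monotonicity, PN = (p₁ − p₀) / p₁.
PN = (0.423 − 0.149) / 0.423 = 0.274 / 0.423 ≈ 0.6478

PN ≈ 0.648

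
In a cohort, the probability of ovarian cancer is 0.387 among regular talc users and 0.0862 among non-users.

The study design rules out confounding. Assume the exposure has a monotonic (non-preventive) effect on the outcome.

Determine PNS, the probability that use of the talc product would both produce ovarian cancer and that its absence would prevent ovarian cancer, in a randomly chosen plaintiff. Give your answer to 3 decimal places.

PNS ≈ 0.301

Let p₁ = 0.387, p₀ = 0.0862.
Under exogeneity and monotonicity, PNS = p₁ − p₀.
PNS = 0.387 − 0.0862 = 0.3008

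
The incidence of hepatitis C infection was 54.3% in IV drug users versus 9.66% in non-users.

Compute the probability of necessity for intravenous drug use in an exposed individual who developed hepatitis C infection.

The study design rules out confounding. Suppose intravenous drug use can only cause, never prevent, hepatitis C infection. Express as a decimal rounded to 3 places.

p₁ = 0.543, p₀ = 0.0966.
Under exogeneity and monotonicity, PN = (p₁ − p₀) / p₁.
PN = (0.543 − 0.0966) / 0.543 = 0.4464 / 0.543 ≈ 0.8221

PN ≈ 0.822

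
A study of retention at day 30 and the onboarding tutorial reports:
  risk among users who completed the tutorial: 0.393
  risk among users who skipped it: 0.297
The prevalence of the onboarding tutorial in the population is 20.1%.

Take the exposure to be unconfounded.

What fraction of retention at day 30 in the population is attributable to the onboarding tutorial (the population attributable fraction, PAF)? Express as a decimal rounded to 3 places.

PAF ≈ 0.061

Let p₁ = 0.393, p₀ = 0.297.
Overall risk P(Y=1) = π·p₁ + (1−π)·p₀ = 0.201×0.393 + 0.799×0.297 = 0.3163.
Under exogeneity, PAF = [P(Y=1) − p₀] / P(Y=1).
PAF = (0.3163 − 0.297) / 0.3163 ≈ 0.0610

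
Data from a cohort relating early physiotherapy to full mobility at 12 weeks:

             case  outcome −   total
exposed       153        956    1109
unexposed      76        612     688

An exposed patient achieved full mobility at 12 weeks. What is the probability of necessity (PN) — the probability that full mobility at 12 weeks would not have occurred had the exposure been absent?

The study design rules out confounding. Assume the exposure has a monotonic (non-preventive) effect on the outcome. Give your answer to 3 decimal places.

p₁ = P(outcome | exposed) = 153/1109 = 0.13796
p₀ = P(outcome | unexposed) = 76/688 = 0.11047
Under exogeneity and monotonicity, PN = (p₁ − p₀)/p₁.
PN = (0.13796 − 0.11047) / 0.13796 ≈ 0.1993

PN ≈ 0.199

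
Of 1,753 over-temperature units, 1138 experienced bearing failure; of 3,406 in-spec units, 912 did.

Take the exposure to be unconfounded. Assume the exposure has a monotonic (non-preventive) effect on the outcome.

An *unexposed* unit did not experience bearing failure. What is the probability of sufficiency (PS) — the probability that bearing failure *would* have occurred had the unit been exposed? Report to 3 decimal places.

PS ≈ 0.521

p₁ = P(outcome | exposed) = 1138/1753 = 0.64917
p₀ = P(outcome | unexposed) = 912/3406 = 0.26776
Under exogeneity and monotonicity, PS = (p₁ − p₀) / (1 − p₀).
PS = (0.64917 − 0.26776) / (1 − 0.26776) = 0.38141 / 0.73224 ≈ 0.5209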